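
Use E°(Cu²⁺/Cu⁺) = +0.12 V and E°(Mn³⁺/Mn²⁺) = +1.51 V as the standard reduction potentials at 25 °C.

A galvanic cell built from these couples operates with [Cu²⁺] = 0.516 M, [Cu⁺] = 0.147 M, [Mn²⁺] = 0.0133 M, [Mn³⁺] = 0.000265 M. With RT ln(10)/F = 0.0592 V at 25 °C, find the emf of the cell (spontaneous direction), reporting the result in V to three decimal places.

Mn³⁺/Mn²⁺ is the cathode (higher E°), Cu²⁺/Cu⁺ the anode: E°cell = +1.51 − (+0.12) = +1.39 V, n = 1.
Overall: Mn³⁺(aq) + Cu⁺(aq) → Mn²⁺(aq) + Cu²⁺(aq)
Q = [Mn²⁺]·[Cu²⁺] / ([Mn³⁺]·[Cu⁺]); log Q = 2.246.
E = E° − (0.0592/n) log Q = +1.39 − (0.0592/1)(2.246) = +1.257 V.

+1.257 V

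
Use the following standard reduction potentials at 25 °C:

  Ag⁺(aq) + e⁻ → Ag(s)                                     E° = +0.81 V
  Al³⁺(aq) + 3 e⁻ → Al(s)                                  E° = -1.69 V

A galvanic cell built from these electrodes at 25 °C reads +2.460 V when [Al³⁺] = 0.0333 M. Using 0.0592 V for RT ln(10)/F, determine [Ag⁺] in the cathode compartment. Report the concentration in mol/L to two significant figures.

0.068 M

Ag⁺/Ag is the cathode, Al³⁺/Al the anode: E°cell = +2.50 V, n = 3.
Overall reaction: 3 Ag⁺(aq) + Al(s) → 3 Ag(s) + Al³⁺(aq); Q = [Al³⁺]^1/[Ag⁺]^3.
From E = E° − (0.0592/n) log Q: log Q = (E° − E)·n/0.0592 = (+2.50 − (+2.460))·3/0.0592 = 2.0270.
So 3·log[Ag⁺] = 1·log(0.0333) − log Q = -1.4776 − (2.0270) = -3.5046; log[Ag⁺] = -3.5046 / 3 = -1.1682; [Ag⁺] = 10^(-1.1682) ≈ 0.068 M.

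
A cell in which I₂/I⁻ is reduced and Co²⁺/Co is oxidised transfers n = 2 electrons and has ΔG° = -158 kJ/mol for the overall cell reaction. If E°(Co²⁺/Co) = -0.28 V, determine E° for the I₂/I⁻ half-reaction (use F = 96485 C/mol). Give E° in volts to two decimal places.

E°cell = −ΔG°/(nF) = −(-158×10³)/((2)(96485)) = +0.819 V.
Since I₂/I⁻ is the cathode and Co²⁺/Co the anode, E°cell = E°(I₂/I⁻) − E°(Co²⁺/Co).
So E°(I₂/I⁻) = E°cell + E°(Co²⁺/Co) = +0.819 + (-0.28) = +0.54 V.

+0.54 V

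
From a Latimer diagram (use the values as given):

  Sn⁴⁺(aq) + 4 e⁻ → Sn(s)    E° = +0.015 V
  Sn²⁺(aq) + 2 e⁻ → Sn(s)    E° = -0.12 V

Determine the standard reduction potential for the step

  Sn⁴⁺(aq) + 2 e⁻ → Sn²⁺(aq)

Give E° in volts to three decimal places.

Sequential free energies add, so n₃E°₃ = n₁E°₁ + n₂E°₂.
With n₃ = 4, and the known step contributing 2×(-0.12) V, the unknown satisfies 2·E° = 4×(+0.015) − 2×(-0.12) = +0.300.
E° = +0.300 / 2 = +0.150 V.

+0.150 V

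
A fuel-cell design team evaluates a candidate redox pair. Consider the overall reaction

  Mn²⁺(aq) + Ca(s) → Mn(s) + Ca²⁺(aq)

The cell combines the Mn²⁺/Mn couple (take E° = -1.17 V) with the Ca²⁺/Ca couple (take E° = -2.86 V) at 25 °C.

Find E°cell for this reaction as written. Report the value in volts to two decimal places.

The Mn²⁺/Mn couple has the higher reduction potential, so it is the cathode; Ca²⁺/Ca is oxidised at the anode.
E°cell = E°(cathode) − E°(anode) = (-1.17) − (-2.86) = +1.69 V.

+1.69 V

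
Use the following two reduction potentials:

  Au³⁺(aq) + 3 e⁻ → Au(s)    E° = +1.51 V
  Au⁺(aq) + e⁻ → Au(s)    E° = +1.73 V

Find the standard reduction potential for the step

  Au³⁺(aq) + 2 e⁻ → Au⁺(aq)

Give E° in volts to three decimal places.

Sequential free energies add, so n₃E°₃ = n₁E°₁ + n₂E°₂.
With n₃ = 3, and the known step contributing 1×(+1.73) V, the unknown satisfies 2·E° = 3×(+1.51) − 1×(+1.73) = +2.800.
E° = +2.800 / 2 = +1.400 V.

+1.400 V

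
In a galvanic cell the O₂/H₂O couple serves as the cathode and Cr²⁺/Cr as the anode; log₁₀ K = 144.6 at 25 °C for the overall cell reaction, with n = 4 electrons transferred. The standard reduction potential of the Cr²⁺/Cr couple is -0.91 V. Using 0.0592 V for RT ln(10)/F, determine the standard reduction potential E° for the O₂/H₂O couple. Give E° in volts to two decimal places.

E°cell = (0.0592/n)·log K = (0.0592/4)(144.6) = +2.140 V.
Since O₂/H₂O is the cathode and Cr²⁺/Cr the anode, E°cell = E°(O₂/H₂O) − E°(Cr²⁺/Cr).
So E°(O₂/H₂O) = E°cell + E°(Cr²⁺/Cr) = +2.140 + (-0.91) = +1.23 V.

+1.23 V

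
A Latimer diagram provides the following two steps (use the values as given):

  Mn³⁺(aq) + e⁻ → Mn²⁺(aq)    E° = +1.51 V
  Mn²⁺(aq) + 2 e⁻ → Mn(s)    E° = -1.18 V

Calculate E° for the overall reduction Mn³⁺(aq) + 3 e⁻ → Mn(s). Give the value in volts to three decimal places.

Adding the free-energy changes (−nFE°) of the two steps gives −n₃FE°₃ = −n₁FE°₁ − n₂FE°₂.
E°₃ = (1×+1.51 + 2×-1.18) / 3 = (-0.850) / 3 = -0.283 V.

-0.283 V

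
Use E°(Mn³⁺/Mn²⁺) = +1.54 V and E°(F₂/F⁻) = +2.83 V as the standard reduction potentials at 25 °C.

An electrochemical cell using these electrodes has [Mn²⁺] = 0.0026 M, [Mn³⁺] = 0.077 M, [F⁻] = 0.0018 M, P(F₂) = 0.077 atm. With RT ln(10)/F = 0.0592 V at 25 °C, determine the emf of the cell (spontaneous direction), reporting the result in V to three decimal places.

+1.332 V

F₂/F⁻ is the cathode (higher E°), Mn³⁺/Mn²⁺ the anode: E°cell = +2.83 − (+1.54) = +1.29 V, n = 2.
Overall: F₂(g) + 2 Mn²⁺(aq) → 2 F⁻(aq) + 2 Mn³⁺(aq)
Q = [F⁻]^2·[Mn³⁺]^2 / (P(F₂)·[Mn²⁺]^2); log Q = -1.433.
E = E° − (0.0592/n) log Q = +1.29 − (0.0592/2)(-1.433) = +1.332 V.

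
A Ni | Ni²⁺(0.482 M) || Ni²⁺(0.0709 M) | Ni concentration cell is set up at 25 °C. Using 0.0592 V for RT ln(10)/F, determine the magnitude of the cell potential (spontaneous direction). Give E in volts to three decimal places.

+0.025 V

For a concentration cell E°cell = 0. The 0.482 M side is the cathode (reduction is favoured where [Ni²⁺] is higher).
With n = 2, E = −(0.0592/2) log([Ni²⁺]ₐₙ/[Ni²⁺]꜀ₐₜ) = −(0.0592/2) log(0.0709/0.482) = −(0.0592/2)(-0.832) = +0.025 V.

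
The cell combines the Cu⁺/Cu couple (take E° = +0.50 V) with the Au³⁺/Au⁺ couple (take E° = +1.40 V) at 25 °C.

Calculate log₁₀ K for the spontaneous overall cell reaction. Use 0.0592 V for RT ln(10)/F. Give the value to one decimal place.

Cathode: Au³⁺/Au⁺; anode: Cu⁺/Cu. E°cell = +0.90 V, n = 2.
log K = nE°cell / 0.0592 = (2)(+0.90) / 0.0592 = 30.4.

30.4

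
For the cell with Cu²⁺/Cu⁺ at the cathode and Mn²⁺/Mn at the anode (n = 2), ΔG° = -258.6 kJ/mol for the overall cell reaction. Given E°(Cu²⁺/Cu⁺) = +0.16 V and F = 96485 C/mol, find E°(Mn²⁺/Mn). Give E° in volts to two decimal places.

E°cell = −ΔG°/(nF) = −(-258.6×10³)/((2)(96485)) = +1.340 V.
Since Cu²⁺/Cu⁺ is the cathode and Mn²⁺/Mn the anode, E°cell = E°(Cu²⁺/Cu⁺) − E°(Mn²⁺/Mn).
So E°(Mn²⁺/Mn) = E°(Cu²⁺/Cu⁺) − E°cell = (+0.16) − (+1.340) = -1.18 V.

-1.18 V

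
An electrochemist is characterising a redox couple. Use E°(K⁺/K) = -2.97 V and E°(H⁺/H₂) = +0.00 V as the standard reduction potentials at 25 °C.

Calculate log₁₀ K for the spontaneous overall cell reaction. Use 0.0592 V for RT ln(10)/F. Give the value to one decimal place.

100.3

Cathode: H⁺/H₂; anode: K⁺/K. E°cell = +2.97 V, n = 2.
log K = nE°cell / 0.0592 = (2)(+2.97) / 0.0592 = 100.3.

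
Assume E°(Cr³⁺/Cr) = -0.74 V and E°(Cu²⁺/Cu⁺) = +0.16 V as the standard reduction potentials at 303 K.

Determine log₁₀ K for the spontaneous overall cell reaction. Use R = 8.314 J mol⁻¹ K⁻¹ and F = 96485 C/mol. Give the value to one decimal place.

44.9

Cathode: Cu²⁺/Cu⁺; anode: Cr³⁺/Cr. E°cell = (+0.16) − (-0.74) = +0.90 V, with n = 3.
ΔG° = −nFE° = −RT ln K, so ln K = nFE°/(RT) = (3)(96485)(+0.90) / ((8.314)(303)) = 103.412.
log₁₀ K = 103.412 / ln 10 = 44.9.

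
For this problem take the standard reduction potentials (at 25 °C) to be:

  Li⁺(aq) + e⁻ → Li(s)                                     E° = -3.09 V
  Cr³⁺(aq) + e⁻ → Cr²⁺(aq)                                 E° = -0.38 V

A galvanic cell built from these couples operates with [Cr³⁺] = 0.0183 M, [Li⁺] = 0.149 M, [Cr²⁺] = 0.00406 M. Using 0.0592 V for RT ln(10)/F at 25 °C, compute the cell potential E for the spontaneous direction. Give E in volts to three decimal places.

Cr³⁺/Cr²⁺ is the cathode (higher E°), Li⁺/Li the anode: E°cell = -0.38 − (-3.09) = +2.71 V, n = 1.
Overall: Cr³⁺(aq) + Li(s) → Cr²⁺(aq) + Li⁺(aq)
Q = [Cr²⁺]·[Li⁺] / ([Cr³⁺]); log Q = -1.481.
E = E° − (0.0592/n) log Q = +2.71 − (0.0592/1)(-1.481) = +2.798 V.

+2.798 V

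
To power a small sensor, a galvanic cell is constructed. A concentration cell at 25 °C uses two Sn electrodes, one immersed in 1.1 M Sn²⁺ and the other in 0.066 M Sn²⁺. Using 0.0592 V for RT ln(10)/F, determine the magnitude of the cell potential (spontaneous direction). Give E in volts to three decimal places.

For a concentration cell E°cell = 0. The 1.1 M side is the cathode (reduction is favoured where [Sn²⁺] is higher).
With n = 2, E = −(0.0592/2) log([Sn²⁺]ₐₙ/[Sn²⁺]꜀ₐₜ) = −(0.0592/2) log(0.066/1.1) = −(0.0592/2)(-1.222) = +0.036 V.

+0.036 V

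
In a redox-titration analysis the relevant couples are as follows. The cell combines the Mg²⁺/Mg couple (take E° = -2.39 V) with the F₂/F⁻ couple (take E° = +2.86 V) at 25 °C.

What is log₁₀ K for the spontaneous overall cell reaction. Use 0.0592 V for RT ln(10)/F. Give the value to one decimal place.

177.4

Cathode: F₂/F⁻; anode: Mg²⁺/Mg. E°cell = +5.25 V, n = 2.
log K = nE°cell / 0.0592 = (2)(+5.25) / 0.0592 = 177.4.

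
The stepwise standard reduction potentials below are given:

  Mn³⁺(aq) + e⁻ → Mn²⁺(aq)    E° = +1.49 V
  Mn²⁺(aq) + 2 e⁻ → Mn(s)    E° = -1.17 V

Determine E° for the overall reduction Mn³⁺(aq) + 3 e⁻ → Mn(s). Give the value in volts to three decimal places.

-0.283 V

Since ΔG° = −nFE° is additive over sequential reductions, n₃E°₃ = n₁E°₁ + n₂E°₂.
E°₃ = (1×+1.49 + 2×-1.17) / 3 = (-0.850) / 3 = -0.283 V.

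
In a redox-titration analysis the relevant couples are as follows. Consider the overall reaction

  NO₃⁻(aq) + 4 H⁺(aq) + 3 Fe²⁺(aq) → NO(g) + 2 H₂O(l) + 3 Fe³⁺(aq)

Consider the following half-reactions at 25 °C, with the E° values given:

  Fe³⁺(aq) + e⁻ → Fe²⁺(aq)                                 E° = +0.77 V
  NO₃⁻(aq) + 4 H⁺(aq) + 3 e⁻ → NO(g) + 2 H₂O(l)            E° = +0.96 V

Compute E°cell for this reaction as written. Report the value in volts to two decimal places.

+0.19 V

The NO₃⁻/NO couple has the higher reduction potential, so it is the cathode; Fe³⁺/Fe²⁺ is oxidised at the anode.
E°cell = E°(cathode) − E°(anode) = (+0.96) − (+0.77) = +0.19 V.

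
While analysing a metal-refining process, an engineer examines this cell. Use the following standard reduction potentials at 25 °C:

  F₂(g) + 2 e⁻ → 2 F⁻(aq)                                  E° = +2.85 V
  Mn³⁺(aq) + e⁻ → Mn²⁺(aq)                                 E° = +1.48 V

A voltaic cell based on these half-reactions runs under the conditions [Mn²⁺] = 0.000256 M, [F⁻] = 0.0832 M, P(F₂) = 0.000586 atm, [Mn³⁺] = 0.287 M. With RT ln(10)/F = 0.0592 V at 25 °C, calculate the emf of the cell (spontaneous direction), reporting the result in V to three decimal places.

+1.158 V

F₂/F⁻ is the cathode (higher E°), Mn³⁺/Mn²⁺ the anode: E°cell = +2.85 − (+1.48) = +1.37 V, n = 2.
Overall: F₂(g) + 2 Mn²⁺(aq) → 2 F⁻(aq) + 2 Mn³⁺(aq)
Q = [F⁻]^2·[Mn³⁺]^2 / (P(F₂)·[Mn²⁺]^2); log Q = 7.172.
E = E° − (0.0592/n) log Q = +1.37 − (0.0592/2)(7.172) = +1.158 V.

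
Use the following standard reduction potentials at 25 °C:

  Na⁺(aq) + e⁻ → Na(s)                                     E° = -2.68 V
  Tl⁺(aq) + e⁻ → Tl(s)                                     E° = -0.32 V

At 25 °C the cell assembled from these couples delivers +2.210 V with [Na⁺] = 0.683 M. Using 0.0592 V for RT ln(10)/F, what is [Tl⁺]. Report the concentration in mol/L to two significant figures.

Tl⁺/Tl is the cathode, Na⁺/Na the anode: E°cell = +2.36 V, n = 1.
Overall reaction: Tl⁺(aq) + Na(s) → Tl(s) + Na⁺(aq); Q = [Na⁺]^1/[Tl⁺]^1.
From E = E° − (0.0592/n) log Q: log Q = (E° − E)·n/0.0592 = (+2.36 − (+2.210))·1/0.0592 = 2.5338.
So 1·log[Tl⁺] = 1·log(0.683) − log Q = -0.1656 − (2.5338) = -2.6994; [Tl⁺] = 10^(-2.6994) ≈ 0.0020 M.

0.0020 M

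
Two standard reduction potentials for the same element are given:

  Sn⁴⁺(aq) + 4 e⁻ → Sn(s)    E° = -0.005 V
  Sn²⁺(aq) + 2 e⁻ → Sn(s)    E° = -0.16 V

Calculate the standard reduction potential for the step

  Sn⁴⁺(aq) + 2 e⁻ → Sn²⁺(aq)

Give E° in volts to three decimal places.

+0.150 V

Sequential free energies add, so n₃E°₃ = n₁E°₁ + n₂E°₂.
With n₃ = 4, and the known step contributing 2×(-0.16) V, the unknown satisfies 2·E° = 4×(-0.005) − 2×(-0.16) = +0.300.
E° = +0.300 / 2 = +0.150 V.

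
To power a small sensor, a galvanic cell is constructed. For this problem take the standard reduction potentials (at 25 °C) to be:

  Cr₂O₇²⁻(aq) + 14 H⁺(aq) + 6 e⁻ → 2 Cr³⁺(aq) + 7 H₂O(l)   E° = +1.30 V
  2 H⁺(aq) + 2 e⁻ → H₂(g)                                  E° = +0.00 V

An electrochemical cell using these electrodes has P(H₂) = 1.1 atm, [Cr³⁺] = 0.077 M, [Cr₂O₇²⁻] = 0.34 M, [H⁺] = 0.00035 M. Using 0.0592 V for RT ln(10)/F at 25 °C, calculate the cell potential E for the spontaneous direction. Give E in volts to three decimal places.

Cr₂O₇²⁻/Cr³⁺ is the cathode (higher E°), H⁺/H₂ the anode: E°cell = +1.30 − (+0.00) = +1.30 V, n = 6.
Overall: Cr₂O₇²⁻(aq) + 8 H⁺(aq) + 3 H₂(g) → 2 Cr³⁺(aq) + 7 H₂O(l)
Q = [Cr³⁺]^2 / ([Cr₂O₇²⁻]·[H⁺]^8·P(H₂)^3); log Q = 25.765.
E = E° − (0.0592/n) log Q = +1.30 − (0.0592/6)(25.765) = +1.046 V.

+1.046 V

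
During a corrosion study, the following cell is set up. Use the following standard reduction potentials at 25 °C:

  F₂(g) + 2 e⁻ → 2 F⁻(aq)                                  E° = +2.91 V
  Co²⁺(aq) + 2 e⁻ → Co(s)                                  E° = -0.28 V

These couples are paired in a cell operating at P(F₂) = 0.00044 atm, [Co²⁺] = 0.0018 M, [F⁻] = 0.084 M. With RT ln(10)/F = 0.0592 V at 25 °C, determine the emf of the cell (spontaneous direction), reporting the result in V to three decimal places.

+3.236 V

F₂/F⁻ is the cathode (higher E°), Co²⁺/Co the anode: E°cell = +2.91 − (-0.28) = +3.19 V, n = 2.
Overall: F₂(g) + Co(s) → 2 F⁻(aq) + Co²⁺(aq)
Q = [F⁻]^2·[Co²⁺] / (P(F₂)); log Q = -1.540.
E = E° − (0.0592/n) log Q = +3.19 − (0.0592/2)(-1.540) = +3.236 V.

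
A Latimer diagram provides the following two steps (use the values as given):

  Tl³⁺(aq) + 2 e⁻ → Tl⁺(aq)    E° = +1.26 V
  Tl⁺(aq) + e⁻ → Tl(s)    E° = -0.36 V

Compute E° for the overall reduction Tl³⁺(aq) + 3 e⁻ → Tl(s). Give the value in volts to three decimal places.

Standard free energies of sequential steps add: ΔG°₃ = ΔG°₁ + ΔG°₂, so n₃E°₃ = n₁E°₁ + n₂E°₂.
E°₃ = (2×+1.26 + 1×-0.36) / 3 = (+2.160) / 3 = +0.720 V.

+0.720 V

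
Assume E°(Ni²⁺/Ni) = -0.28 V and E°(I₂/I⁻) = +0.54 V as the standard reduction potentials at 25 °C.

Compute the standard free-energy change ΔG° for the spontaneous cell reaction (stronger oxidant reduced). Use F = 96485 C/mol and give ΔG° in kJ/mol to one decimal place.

I₂/I⁻ (E° = +0.54 V) is the cathode; Ni²⁺/Ni (E° = -0.28 V) is the anode, so E°cell = +0.82 V.
Balancing electrons gives n = 2 (lcm of 2 and 2).
ΔG° = −nFE° = −(2)(96485)(+0.82) = -158,235 J = -158.2 kJ/mol.

-158.2 kJ/mol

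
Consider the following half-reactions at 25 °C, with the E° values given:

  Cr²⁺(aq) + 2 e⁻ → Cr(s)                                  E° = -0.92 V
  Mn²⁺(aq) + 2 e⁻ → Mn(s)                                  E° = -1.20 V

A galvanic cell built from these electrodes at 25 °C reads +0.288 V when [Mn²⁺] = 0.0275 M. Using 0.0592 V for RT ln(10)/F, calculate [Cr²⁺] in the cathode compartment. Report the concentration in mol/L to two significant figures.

Cr²⁺/Cr is the cathode, Mn²⁺/Mn the anode: E°cell = +0.28 V, n = 2.
Overall reaction: Cr²⁺(aq) + Mn(s) → Cr(s) + Mn²⁺(aq); Q = [Mn²⁺]^1/[Cr²⁺]^1.
From E = E° − (0.0592/n) log Q: log Q = (E° − E)·n/0.0592 = (+0.28 − (+0.288))·2/0.0592 = -0.2703.
So 1·log[Cr²⁺] = 1·log(0.0275) − log Q = -1.5607 − (-0.2703) = -1.2904; [Cr²⁺] = 10^(-1.2904) ≈ 0.051 M.

0.051 M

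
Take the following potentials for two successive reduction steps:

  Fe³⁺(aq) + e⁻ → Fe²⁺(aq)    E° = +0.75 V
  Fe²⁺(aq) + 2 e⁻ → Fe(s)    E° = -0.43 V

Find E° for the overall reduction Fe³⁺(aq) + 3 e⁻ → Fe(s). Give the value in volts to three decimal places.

Adding the free-energy changes (−nFE°) of the two steps gives −n₃FE°₃ = −n₁FE°₁ − n₂FE°₂.
E°₃ = (1×+0.75 + 2×-0.43) / 3 = (-0.110) / 3 = -0.037 V.
Simply averaging or adding the two E° values would be wrong; the electron-weighted sum is required.

-0.037 V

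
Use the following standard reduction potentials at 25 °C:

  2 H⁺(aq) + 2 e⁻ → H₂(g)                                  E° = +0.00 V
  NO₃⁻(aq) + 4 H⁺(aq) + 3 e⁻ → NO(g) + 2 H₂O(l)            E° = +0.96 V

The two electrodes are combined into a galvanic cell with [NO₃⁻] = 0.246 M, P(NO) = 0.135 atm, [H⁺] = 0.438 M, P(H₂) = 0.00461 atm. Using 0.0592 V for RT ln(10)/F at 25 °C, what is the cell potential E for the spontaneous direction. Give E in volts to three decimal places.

+0.889 V

NO₃⁻/NO is the cathode (higher E°), H⁺/H₂ the anode: E°cell = +0.96 − (+0.00) = +0.96 V, n = 6.
Overall: 2 NO₃⁻(aq) + 2 H⁺(aq) + 3 H₂(g) → 2 NO(g) + 4 H₂O(l)
Q = P(NO)^2 / ([NO₃⁻]^2·[H⁺]^2·P(H₂)^3); log Q = 7.205.
E = E° − (0.0592/n) log Q = +0.96 − (0.0592/6)(7.205) = +0.889 V.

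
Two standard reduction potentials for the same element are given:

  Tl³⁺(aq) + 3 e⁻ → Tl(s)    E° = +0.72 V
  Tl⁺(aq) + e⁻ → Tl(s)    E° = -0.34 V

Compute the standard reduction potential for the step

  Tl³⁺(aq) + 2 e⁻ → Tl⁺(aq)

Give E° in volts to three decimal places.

+1.250 V

Sequential free energies add, so n₃E°₃ = n₁E°₁ + n₂E°₂.
With n₃ = 3, and the known step contributing 1×(-0.34) V, the unknown satisfies 2·E° = 3×(+0.72) − 1×(-0.34) = +2.500.
E° = +2.500 / 2 = +1.250 V.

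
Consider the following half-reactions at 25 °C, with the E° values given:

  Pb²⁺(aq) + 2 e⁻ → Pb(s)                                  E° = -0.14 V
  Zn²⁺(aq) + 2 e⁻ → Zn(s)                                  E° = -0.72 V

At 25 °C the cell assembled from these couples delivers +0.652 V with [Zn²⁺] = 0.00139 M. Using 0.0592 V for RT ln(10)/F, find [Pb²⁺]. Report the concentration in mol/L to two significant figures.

Pb²⁺/Pb is the cathode, Zn²⁺/Zn the anode: E°cell = +0.58 V, n = 2.
Overall reaction: Pb²⁺(aq) + Zn(s) → Pb(s) + Zn²⁺(aq); Q = [Zn²⁺]^1/[Pb²⁺]^1.
From E = E° − (0.0592/n) log Q: log Q = (E° − E)·n/0.0592 = (+0.58 − (+0.652))·2/0.0592 = -2.4324.
So 1·log[Pb²⁺] = 1·log(0.00139) − log Q = -2.8570 − (-2.4324) = -0.4246; [Pb²⁺] = 10^(-0.4246) ≈ 0.38 M.

0.38 M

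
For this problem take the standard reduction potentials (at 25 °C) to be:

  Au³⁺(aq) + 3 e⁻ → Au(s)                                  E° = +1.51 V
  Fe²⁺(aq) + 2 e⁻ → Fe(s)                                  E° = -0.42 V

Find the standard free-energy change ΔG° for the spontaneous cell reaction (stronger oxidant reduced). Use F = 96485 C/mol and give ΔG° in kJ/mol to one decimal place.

-1117.3 kJ/mol

Au³⁺/Au (E° = +1.51 V) is the cathode; Fe²⁺/Fe (E° = -0.42 V) is the anode, so E°cell = +1.93 V.
Balancing electrons gives n = 6 (lcm of 3 and 2).
ΔG° = −nFE° = −(6)(96485)(+1.93) = -1,117,296 J = -1117.3 kJ/mol.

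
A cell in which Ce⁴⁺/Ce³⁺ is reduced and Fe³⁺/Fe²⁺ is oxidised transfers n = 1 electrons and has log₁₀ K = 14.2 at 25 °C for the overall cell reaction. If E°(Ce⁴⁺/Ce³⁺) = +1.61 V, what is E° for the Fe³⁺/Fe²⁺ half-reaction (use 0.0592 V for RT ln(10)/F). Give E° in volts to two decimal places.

+0.77 V

E°cell = (0.0592/n)·log K = (0.0592/1)(14.2) = +0.841 V.
Since Ce⁴⁺/Ce³⁺ is the cathode and Fe³⁺/Fe²⁺ the anode, E°cell = E°(Ce⁴⁺/Ce³⁺) − E°(Fe³⁺/Fe²⁺).
So E°(Fe³⁺/Fe²⁺) = E°(Ce⁴⁺/Ce³⁺) − E°cell = (+1.61) − (+0.841) = +0.77 V.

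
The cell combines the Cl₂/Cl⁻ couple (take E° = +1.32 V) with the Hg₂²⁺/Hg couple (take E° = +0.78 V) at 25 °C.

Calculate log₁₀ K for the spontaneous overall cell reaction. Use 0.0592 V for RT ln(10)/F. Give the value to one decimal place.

Cathode: Cl₂/Cl⁻; anode: Hg₂²⁺/Hg. E°cell = +0.54 V, n = 2.
log K = nE°cell / 0.0592 = (2)(+0.54) / 0.0592 = 18.2.

18.2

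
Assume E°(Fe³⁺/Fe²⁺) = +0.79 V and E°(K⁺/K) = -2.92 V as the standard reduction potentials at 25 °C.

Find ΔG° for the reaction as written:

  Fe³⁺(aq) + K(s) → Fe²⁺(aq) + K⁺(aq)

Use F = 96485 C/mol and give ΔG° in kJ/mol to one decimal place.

-358.0 kJ/mol

As written, Fe³⁺/Fe²⁺ is reduced (cathode) and K⁺/K is oxidised (anode), so E°cell = (+0.79) − (-2.92) = +3.71 V.
Balancing electrons gives n = 1.
ΔG° = −nFE° = −(1)(96485)(+3.71) = -357,959 J = -358.0 kJ/mol.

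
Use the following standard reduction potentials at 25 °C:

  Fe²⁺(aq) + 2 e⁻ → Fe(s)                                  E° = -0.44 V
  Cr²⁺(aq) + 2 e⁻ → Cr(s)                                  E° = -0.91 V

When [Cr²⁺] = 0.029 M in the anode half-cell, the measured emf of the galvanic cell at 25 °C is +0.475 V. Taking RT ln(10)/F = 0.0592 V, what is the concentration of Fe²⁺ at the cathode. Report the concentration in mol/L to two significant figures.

Fe²⁺/Fe is the cathode, Cr²⁺/Cr the anode: E°cell = +0.47 V, n = 2.
Overall reaction: Fe²⁺(aq) + Cr(s) → Fe(s) + Cr²⁺(aq); Q = [Cr²⁺]^1/[Fe²⁺]^1.
From E = E° − (0.0592/n) log Q: log Q = (E° − E)·n/0.0592 = (+0.47 − (+0.475))·2/0.0592 = -0.1689.
So 1·log[Fe²⁺] = 1·log(0.029) − log Q = -1.5376 − (-0.1689) = -1.3687; [Fe²⁺] = 10^(-1.3687) ≈ 0.043 M.

0.043 M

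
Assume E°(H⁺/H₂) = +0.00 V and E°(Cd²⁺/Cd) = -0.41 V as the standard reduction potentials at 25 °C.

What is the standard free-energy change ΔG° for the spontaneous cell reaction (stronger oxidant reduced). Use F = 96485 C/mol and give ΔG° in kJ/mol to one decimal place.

-79.1 kJ/mol

H⁺/H₂ (E° = +0.00 V) is the cathode; Cd²⁺/Cd (E° = -0.41 V) is the anode, so E°cell = +0.41 V.
Balancing electrons gives n = 2 (lcm of 2 and 2).
ΔG° = −nFE° = −(2)(96485)(+0.41) = -79,118 J = -79.1 kJ/mol.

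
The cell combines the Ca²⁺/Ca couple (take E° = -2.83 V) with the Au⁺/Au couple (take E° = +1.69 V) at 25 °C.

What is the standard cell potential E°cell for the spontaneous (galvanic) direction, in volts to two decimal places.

+4.52 V

The Au⁺/Au couple has the higher reduction potential, so it is the cathode; Ca²⁺/Ca is oxidised at the anode.
E°cell = E°(cathode) − E°(anode) = (+1.69) − (-2.83) = +4.52 V.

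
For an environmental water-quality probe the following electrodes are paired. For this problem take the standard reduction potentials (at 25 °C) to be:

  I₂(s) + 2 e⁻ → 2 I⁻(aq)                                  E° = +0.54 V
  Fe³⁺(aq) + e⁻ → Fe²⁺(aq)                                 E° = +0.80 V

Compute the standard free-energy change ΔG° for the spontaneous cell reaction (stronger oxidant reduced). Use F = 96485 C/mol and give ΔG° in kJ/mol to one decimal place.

Fe³⁺/Fe²⁺ (E° = +0.80 V) is the cathode; I₂/I⁻ (E° = +0.54 V) is the anode, so E°cell = +0.26 V.
Balancing electrons gives n = 2 (lcm of 1 and 2).
ΔG° = −nFE° = −(2)(96485)(+0.26) = -50,172 J = -50.2 kJ/mol.

-50.2 kJ/mol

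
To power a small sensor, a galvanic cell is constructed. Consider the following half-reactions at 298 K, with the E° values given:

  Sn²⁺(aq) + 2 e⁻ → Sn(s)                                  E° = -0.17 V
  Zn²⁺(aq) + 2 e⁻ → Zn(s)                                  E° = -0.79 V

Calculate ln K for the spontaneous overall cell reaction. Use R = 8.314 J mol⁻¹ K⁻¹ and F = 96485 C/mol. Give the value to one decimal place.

Cathode: Sn²⁺/Sn; anode: Zn²⁺/Zn. E°cell = (-0.17) − (-0.79) = +0.62 V, with n = 2.
ΔG° = −nFE° = −RT ln K, so ln K = nFE°/(RT) = (2)(96485)(+0.62) / ((8.314)(298)) = 48.290.

48.3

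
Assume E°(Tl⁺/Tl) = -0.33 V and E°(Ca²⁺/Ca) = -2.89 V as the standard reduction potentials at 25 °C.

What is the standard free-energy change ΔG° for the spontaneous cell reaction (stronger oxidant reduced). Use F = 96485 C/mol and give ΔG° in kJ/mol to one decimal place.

-494.0 kJ/mol

Tl⁺/Tl (E° = -0.33 V) is the cathode; Ca²⁺/Ca (E° = -2.89 V) is the anode, so E°cell = +2.56 V.
Balancing electrons gives n = 2 (lcm of 1 and 2).
ΔG° = −nFE° = −(2)(96485)(+2.56) = -494,003 J = -494.0 kJ/mol.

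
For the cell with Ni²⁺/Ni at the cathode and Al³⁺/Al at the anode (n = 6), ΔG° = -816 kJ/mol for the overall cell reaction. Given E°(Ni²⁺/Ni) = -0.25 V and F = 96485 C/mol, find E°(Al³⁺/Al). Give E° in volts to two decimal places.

-1.66 V

E°cell = −ΔG°/(nF) = −(-816×10³)/((6)(96485)) = +1.410 V.
Since Ni²⁺/Ni is the cathode and Al³⁺/Al the anode, E°cell = E°(Ni²⁺/Ni) − E°(Al³⁺/Al).
So E°(Al³⁺/Al) = E°(Ni²⁺/Ni) − E°cell = (-0.25) − (+1.410) = -1.66 V.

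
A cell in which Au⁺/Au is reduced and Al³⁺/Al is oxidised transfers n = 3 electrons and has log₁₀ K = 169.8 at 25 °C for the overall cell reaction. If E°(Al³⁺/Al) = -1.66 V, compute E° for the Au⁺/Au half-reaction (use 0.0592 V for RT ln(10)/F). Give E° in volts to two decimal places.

+1.69 V

E°cell = (0.0592/n)·log K = (0.0592/3)(169.8) = +3.351 V.
Since Au⁺/Au is the cathode and Al³⁺/Al the anode, E°cell = E°(Au⁺/Au) − E°(Al³⁺/Al).
So E°(Au⁺/Au) = E°cell + E°(Al³⁺/Al) = +3.351 + (-1.66) = +1.69 V.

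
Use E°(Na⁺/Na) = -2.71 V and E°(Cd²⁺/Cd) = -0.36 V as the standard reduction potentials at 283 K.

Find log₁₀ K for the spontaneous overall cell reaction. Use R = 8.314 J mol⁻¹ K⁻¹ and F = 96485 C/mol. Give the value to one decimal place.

83.7

Cathode: Cd²⁺/Cd; anode: Na⁺/Na. E°cell = (-0.36) − (-2.71) = +2.35 V, with n = 2.
ΔG° = −nFE° = −RT ln K, so ln K = nFE°/(RT) = (2)(96485)(+2.35) / ((8.314)(283)) = 192.735.
log₁₀ K = 192.735 / ln 10 = 83.7.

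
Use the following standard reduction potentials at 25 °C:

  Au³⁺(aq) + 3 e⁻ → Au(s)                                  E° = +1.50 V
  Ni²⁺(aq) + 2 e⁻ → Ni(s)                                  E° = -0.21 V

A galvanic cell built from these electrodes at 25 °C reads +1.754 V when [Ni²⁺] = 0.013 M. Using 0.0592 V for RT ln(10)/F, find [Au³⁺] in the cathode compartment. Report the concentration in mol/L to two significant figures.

Au³⁺/Au is the cathode, Ni²⁺/Ni the anode: E°cell = +1.71 V, n = 6.
Overall reaction: 2 Au³⁺(aq) + 3 Ni(s) → 2 Au(s) + 3 Ni²⁺(aq); Q = [Ni²⁺]^3/[Au³⁺]^2.
From E = E° − (0.0592/n) log Q: log Q = (E° − E)·n/0.0592 = (+1.71 − (+1.754))·6/0.0592 = -4.4595.
So 2·log[Au³⁺] = 3·log(0.013) − log Q = -5.6582 − (-4.4595) = -1.1987; log[Au³⁺] = -1.1987 / 2 = -0.5994; [Au³⁺] = 10^(-0.5994) ≈ 0.25 M.

0.25 M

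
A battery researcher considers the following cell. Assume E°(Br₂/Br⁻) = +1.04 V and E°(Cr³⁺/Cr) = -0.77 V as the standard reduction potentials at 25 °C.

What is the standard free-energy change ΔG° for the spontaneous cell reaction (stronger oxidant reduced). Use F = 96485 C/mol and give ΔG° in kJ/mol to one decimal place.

-1047.8 kJ/mol

Br₂/Br⁻ (E° = +1.04 V) is the cathode; Cr³⁺/Cr (E° = -0.77 V) is the anode, so E°cell = +1.81 V.
Balancing electrons gives n = 6 (lcm of 2 and 3).
ΔG° = −nFE° = −(6)(96485)(+1.81) = -1,047,827 J = -1047.8 kJ/mol.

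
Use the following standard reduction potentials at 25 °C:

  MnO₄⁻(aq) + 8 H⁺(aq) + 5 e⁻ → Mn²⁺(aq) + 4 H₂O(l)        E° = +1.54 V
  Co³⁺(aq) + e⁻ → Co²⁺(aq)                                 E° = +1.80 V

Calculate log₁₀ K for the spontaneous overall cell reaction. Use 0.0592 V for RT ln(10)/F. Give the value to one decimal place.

Cathode: Co³⁺/Co²⁺; anode: MnO₄⁻/Mn²⁺. E°cell = +0.26 V, n = 5.
log K = nE°cell / 0.0592 = (5)(+0.26) / 0.0592 = 22.0.

22.0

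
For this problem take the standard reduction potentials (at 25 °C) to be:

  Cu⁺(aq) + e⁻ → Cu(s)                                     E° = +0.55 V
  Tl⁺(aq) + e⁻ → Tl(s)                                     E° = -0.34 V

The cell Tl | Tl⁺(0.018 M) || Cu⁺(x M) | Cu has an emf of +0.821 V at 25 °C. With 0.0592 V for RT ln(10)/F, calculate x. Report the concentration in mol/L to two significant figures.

Cu⁺/Cu is the cathode, Tl⁺/Tl the anode: E°cell = +0.89 V, n = 1.
Overall reaction: Cu⁺(aq) + Tl(s) → Cu(s) + Tl⁺(aq); Q = [Tl⁺]^1/[Cu⁺]^1.
From E = E° − (0.0592/n) log Q: log Q = (E° − E)·n/0.0592 = (+0.89 − (+0.821))·1/0.0592 = 1.1655.
So 1·log[Cu⁺] = 1·log(0.018) − log Q = -1.7447 − (1.1655) = -2.9102; [Cu⁺] = 10^(-2.9102) ≈ 0.0012 M.

0.0012 M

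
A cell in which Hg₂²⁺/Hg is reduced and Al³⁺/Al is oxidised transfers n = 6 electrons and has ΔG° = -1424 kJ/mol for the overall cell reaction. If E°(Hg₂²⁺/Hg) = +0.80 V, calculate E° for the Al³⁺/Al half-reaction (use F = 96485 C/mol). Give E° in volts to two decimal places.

E°cell = −ΔG°/(nF) = −(-1424×10³)/((6)(96485)) = +2.460 V.
Since Hg₂²⁺/Hg is the cathode and Al³⁺/Al the anode, E°cell = E°(Hg₂²⁺/Hg) − E°(Al³⁺/Al).
So E°(Al³⁺/Al) = E°(Hg₂²⁺/Hg) − E°cell = (+0.80) − (+2.460) = -1.66 V.

-1.66 V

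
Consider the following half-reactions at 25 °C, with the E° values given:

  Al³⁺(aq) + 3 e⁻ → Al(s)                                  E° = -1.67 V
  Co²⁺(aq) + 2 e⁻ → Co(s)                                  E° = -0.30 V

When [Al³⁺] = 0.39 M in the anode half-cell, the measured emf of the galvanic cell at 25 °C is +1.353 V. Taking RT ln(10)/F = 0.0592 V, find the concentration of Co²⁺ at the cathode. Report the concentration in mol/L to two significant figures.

Co²⁺/Co is the cathode, Al³⁺/Al the anode: E°cell = +1.37 V, n = 6.
Overall reaction: 3 Co²⁺(aq) + 2 Al(s) → 3 Co(s) + 2 Al³⁺(aq); Q = [Al³⁺]^2/[Co²⁺]^3.
From E = E° − (0.0592/n) log Q: log Q = (E° − E)·n/0.0592 = (+1.37 − (+1.353))·6/0.0592 = 1.7230.
So 3·log[Co²⁺] = 2·log(0.39) − log Q = -0.8179 − (1.7230) = -2.5409; log[Co²⁺] = -2.5409 / 3 = -0.8470; [Co²⁺] = 10^(-0.8470) ≈ 0.14 M.

0.14 M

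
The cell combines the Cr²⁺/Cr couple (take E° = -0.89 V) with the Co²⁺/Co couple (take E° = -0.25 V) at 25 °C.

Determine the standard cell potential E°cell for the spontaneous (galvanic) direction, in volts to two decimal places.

+0.64 V

The Co²⁺/Co couple has the higher reduction potential, so it is the cathode; Cr²⁺/Cr is oxidised at the anode.
E°cell = E°(cathode) − E°(anode) = (-0.25) − (-0.89) = +0.64 V.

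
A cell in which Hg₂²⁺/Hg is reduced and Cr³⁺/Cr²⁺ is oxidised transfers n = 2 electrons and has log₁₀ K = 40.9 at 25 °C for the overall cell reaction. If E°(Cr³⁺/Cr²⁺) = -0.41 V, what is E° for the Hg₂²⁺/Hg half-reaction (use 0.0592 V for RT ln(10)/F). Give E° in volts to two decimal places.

E°cell = (0.0592/n)·log K = (0.0592/2)(40.9) = +1.211 V.
Since Hg₂²⁺/Hg is the cathode and Cr³⁺/Cr²⁺ the anode, E°cell = E°(Hg₂²⁺/Hg) − E°(Cr³⁺/Cr²⁺).
So E°(Hg₂²⁺/Hg) = E°cell + E°(Cr³⁺/Cr²⁺) = +1.211 + (-0.41) = +0.80 V.

+0.80 V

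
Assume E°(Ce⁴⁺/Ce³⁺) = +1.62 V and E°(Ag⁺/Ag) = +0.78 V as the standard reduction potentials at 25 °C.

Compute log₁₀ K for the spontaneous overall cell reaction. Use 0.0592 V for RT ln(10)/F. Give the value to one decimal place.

Cathode: Ce⁴⁺/Ce³⁺; anode: Ag⁺/Ag. E°cell = +0.84 V, n = 1.
log K = nE°cell / 0.0592 = (1)(+0.84) / 0.0592 = 14.2.

14.2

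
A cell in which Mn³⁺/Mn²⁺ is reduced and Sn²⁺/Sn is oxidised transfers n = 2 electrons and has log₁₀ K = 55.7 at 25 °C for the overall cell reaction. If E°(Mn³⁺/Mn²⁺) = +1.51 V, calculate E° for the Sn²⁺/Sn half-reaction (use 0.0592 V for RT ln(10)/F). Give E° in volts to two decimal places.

-0.14 V

E°cell = (0.0592/n)·log K = (0.0592/2)(55.7) = +1.649 V.
Since Mn³⁺/Mn²⁺ is the cathode and Sn²⁺/Sn the anode, E°cell = E°(Mn³⁺/Mn²⁺) − E°(Sn²⁺/Sn).
So E°(Sn²⁺/Sn) = E°(Mn³⁺/Mn²⁺) − E°cell = (+1.51) − (+1.649) = -0.14 V.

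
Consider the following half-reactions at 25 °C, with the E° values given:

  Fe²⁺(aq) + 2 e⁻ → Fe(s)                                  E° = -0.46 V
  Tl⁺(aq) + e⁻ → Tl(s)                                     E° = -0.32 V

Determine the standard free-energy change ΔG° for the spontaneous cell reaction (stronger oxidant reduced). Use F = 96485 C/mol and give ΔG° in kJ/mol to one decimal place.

-27.0 kJ/mol

Tl⁺/Tl (E° = -0.32 V) is the cathode; Fe²⁺/Fe (E° = -0.46 V) is the anode, so E°cell = +0.14 V.
Balancing electrons gives n = 2 (lcm of 1 and 2).
ΔG° = −nFE° = −(2)(96485)(+0.14) = -27,016 J = -27.0 kJ/mol.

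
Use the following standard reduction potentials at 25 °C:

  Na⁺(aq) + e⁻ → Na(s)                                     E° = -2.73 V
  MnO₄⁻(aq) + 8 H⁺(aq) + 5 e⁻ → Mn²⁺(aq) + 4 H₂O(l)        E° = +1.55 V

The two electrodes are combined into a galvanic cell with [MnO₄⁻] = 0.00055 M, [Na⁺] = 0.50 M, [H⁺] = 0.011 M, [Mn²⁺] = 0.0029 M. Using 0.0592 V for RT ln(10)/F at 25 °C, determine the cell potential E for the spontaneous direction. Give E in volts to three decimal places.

MnO₄⁻/Mn²⁺ is the cathode (higher E°), Na⁺/Na the anode: E°cell = +1.55 − (-2.73) = +4.28 V, n = 5.
Overall: MnO₄⁻(aq) + 8 H⁺(aq) + 5 Na(s) → Mn²⁺(aq) + 4 H₂O(l) + 5 Na⁺(aq)
Q = [Mn²⁺]·[Na⁺]^5 / ([MnO₄⁻]·[H⁺]^8); log Q = 14.886.
E = E° − (0.0592/n) log Q = +4.28 − (0.0592/5)(14.886) = +4.104 V.

+4.104 V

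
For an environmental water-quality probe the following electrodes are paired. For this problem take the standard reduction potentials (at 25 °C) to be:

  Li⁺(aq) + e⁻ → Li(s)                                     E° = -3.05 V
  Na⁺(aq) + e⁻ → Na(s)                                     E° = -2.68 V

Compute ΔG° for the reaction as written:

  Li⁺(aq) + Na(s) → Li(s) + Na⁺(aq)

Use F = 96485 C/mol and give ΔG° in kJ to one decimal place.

+35.7 kJ

As written, Li⁺/Li is reduced (cathode) and Na⁺/Na is oxidised (anode), so E°cell = (-3.05) − (-2.68) = -0.37 V.
Balancing electrons gives n = 1.
ΔG° = −nFE° = −(1)(96485)(-0.37) = 35,699 J = +35.7 kJ.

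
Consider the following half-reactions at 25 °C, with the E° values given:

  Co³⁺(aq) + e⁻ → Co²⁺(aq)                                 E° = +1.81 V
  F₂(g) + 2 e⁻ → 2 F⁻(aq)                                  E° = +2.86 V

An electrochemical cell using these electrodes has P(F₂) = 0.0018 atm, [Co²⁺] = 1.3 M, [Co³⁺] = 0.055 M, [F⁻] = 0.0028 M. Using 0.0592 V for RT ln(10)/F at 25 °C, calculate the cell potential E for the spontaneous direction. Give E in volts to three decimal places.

+1.201 V

F₂/F⁻ is the cathode (higher E°), Co³⁺/Co²⁺ the anode: E°cell = +2.86 − (+1.81) = +1.05 V, n = 2.
Overall: F₂(g) + 2 Co²⁺(aq) → 2 F⁻(aq) + 2 Co³⁺(aq)
Q = [F⁻]^2·[Co³⁺]^2 / (P(F₂)·[Co²⁺]^2); log Q = -5.108.
E = E° − (0.0592/n) log Q = +1.05 − (0.0592/2)(-5.108) = +1.201 V.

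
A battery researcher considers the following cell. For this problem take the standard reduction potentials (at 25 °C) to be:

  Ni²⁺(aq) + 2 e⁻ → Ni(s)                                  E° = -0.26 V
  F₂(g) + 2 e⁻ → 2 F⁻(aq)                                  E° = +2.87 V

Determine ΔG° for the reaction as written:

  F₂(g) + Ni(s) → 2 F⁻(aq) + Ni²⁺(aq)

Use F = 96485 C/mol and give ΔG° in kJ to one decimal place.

-604.0 kJ

As written, F₂/F⁻ is reduced (cathode) and Ni²⁺/Ni is oxidised (anode), so E°cell = (+2.87) − (-0.26) = +3.13 V.
Balancing electrons gives n = 2.
ΔG° = −nFE° = −(2)(96485)(+3.13) = -603,996 J = -604.0 kJ.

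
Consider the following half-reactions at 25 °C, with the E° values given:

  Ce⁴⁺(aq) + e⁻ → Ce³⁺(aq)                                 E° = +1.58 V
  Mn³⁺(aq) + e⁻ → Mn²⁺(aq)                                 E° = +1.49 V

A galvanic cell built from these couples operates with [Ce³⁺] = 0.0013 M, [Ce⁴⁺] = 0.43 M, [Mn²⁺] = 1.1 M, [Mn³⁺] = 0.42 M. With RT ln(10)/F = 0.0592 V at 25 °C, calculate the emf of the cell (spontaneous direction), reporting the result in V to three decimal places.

+0.264 V

Ce⁴⁺/Ce³⁺ is the cathode (higher E°), Mn³⁺/Mn²⁺ the anode: E°cell = +1.58 − (+1.49) = +0.09 V, n = 1.
Overall: Ce⁴⁺(aq) + Mn²⁺(aq) → Ce³⁺(aq) + Mn³⁺(aq)
Q = [Ce³⁺]·[Mn³⁺] / ([Ce⁴⁺]·[Mn²⁺]); log Q = -2.938.
E = E° − (0.0592/n) log Q = +0.09 − (0.0592/1)(-2.938) = +0.264 V.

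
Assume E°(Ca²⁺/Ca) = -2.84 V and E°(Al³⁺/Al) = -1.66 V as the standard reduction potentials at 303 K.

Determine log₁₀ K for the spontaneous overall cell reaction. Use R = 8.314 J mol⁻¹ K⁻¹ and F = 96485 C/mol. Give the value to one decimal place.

Cathode: Al³⁺/Al; anode: Ca²⁺/Ca. E°cell = (-1.66) − (-2.84) = +1.18 V, with n = 6.
ΔG° = −nFE° = −RT ln K, so ln K = nFE°/(RT) = (6)(96485)(+1.18) / ((8.314)(303)) = 271.169.
log₁₀ K = 271.169 / ln 10 = 117.8.

117.8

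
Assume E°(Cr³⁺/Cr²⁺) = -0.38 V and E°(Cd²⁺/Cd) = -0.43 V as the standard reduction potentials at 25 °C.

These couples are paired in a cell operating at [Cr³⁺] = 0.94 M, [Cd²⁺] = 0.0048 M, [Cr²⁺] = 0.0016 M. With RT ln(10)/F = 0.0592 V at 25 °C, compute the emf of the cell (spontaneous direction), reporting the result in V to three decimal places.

+0.283 V

Cr³⁺/Cr²⁺ is the cathode (higher E°), Cd²⁺/Cd the anode: E°cell = -0.38 − (-0.43) = +0.05 V, n = 2.
Overall: 2 Cr³⁺(aq) + Cd(s) → 2 Cr²⁺(aq) + Cd²⁺(aq)
Q = [Cr²⁺]^2·[Cd²⁺] / ([Cr³⁺]^2); log Q = -7.857.
E = E° − (0.0592/n) log Q = +0.05 − (0.0592/2)(-7.857) = +0.283 V.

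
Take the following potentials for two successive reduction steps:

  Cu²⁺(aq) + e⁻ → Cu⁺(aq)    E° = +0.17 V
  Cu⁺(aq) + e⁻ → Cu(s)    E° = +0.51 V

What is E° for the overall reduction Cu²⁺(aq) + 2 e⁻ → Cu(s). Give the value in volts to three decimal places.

+0.340 V

Standard free energies of sequential steps add: ΔG°₃ = ΔG°₁ + ΔG°₂, so n₃E°₃ = n₁E°₁ + n₂E°₂.
E°₃ = (1×+0.17 + 1×+0.51) / 2 = (+0.680) / 2 = +0.340 V.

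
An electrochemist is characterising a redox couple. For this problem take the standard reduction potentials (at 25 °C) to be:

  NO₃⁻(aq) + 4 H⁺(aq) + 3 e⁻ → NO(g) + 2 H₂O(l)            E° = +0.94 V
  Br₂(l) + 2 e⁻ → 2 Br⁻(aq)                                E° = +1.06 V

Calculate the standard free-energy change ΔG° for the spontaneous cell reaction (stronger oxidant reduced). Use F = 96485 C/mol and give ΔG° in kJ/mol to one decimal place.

Br₂/Br⁻ (E° = +1.06 V) is the cathode; NO₃⁻/NO (E° = +0.94 V) is the anode, so E°cell = +0.12 V.
Balancing electrons gives n = 6 (lcm of 2 and 3).
ΔG° = −nFE° = −(6)(96485)(+0.12) = -69,469 J = -69.5 kJ/mol.

-69.5 kJ/mol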